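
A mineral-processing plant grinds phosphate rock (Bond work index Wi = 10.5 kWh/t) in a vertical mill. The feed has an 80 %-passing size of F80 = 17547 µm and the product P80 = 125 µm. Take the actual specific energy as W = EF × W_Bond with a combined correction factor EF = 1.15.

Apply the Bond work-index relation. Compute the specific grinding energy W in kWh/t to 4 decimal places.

Bond: W = 10·Wi·(1/√P80 − 1/√F80)
1/√125 = 0.089443;  1/√17547 = 0.007549
W = 10·10.5·(0.089443 − 0.007549) = 8.5988 kWh/t
Apply correction: 8.5988 × 1.15 = 9.8886 kWh/t

W = 9.8886 kWh/t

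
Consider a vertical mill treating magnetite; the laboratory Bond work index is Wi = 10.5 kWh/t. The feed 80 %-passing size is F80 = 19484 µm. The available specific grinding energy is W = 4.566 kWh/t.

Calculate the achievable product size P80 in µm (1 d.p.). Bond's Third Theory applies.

P80 = 389.8 µm

Bond:  W = 10 Wi (1/√P − 1/√F)
⇒ 1/√P80 = W/(10 Wi) + 1/√F80
  = 4.5660/(10·10.5) + 1/√19484 = 0.043486 + 0.007164 = 0.050650
P80 = (1/0.050650)² = 19.7434² = 389.80 µm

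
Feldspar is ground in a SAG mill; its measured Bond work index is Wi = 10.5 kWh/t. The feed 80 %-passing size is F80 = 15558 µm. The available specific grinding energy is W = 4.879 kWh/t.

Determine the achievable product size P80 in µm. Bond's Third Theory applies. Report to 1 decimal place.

P80 = 336.9 µm

W_Bond = 10·Wi·(1/√P₈₀ − 1/√F₈₀)
1/√P80 = 1/√F80 + W/(10·Wi)
  = 4.8790/(10·10.5) + 1/√15558 = 0.046467 + 0.008017 = 0.054484
P80 = (1/0.054484)² = 18.3541² = 336.87 µm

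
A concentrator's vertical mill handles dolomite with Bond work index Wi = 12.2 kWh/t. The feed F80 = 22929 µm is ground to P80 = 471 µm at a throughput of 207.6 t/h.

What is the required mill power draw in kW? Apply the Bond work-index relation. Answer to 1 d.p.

W_Bond = 10·Wi·(1/√P₈₀ − 1/√F₈₀)
W = 10·12.2·(1/√471 − 1/√22929) = 10·12.2·(0.039474) = 4.8158 kWh/t
Mill draw = 4.8158 × 207.6 = 999.8 kW

P = 999.8 kW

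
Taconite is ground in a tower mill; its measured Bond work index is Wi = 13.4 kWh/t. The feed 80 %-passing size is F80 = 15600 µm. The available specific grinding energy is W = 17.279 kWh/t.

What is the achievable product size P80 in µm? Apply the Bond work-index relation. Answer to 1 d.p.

P80 = 53.3 µm

W = 10 Wi / √P80 − 10 Wi / √F80
P80^(−½) = W/(10 Wi) + F80^(−½)
  = 17.2790/(10·13.4) + 1/√15600 = 0.128948 + 0.008006 = 0.136954
P80 = (1/0.136954)² = 7.3017² = 53.32 µm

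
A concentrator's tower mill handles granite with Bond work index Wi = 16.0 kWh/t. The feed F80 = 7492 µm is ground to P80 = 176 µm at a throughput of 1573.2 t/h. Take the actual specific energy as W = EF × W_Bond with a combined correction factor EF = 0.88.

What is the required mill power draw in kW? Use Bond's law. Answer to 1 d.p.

P = 14137.6 kW

W_Bond = 10·Wi·(1/√P₈₀ − 1/√F₈₀)
W = 10·16.0·(1/√176 − 1/√7492) = 10·16.0·(0.063825) = 10.2119 kWh/t
With EF = 0.88: W = 10.2119·0.88 = 8.9865 kWh/t
P = W·T = 8.9865·1573.2 = 14137.6 kW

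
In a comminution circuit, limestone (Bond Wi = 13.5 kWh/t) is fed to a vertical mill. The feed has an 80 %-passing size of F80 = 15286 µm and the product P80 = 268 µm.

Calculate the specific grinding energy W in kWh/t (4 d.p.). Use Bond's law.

W = 7.1545 kWh/t

W = 10 Wi (P80^-0.5 − F80^-0.5)
1/√268 = 0.061085;  1/√15286 = 0.008088
W = 10·13.5·(0.061085 − 0.008088) = 7.1545 kWh/t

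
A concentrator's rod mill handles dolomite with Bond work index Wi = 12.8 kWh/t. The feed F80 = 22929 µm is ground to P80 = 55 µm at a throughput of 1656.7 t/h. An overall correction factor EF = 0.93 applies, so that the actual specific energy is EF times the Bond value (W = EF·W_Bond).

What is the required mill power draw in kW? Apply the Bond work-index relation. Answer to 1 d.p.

W = 10 Wi (P80^-0.5 − F80^-0.5)
W = 10·12.8·(1/√55 − 1/√22929) = 10·12.8·(0.128236) = 16.4142 kWh/t
W_actual = 0.93 × 16.4142 = 15.2652 kWh/t
Mill draw = 15.2652 × 1656.7 = 25289.9 kW

P = 25289.9 kW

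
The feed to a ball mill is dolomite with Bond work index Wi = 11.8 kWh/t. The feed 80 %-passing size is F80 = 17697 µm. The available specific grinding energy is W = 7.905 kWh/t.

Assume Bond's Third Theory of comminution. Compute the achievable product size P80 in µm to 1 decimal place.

Bond:  W = 10 Wi (1/√P − 1/√F)
⇒ 1/√P80 = W/(10 Wi) + 1/√F80
  = 7.9050/(10·11.8) + 1/√17697 = 0.066992 + 0.007517 = 0.074509
P80 = (1/0.074509)² = 13.4213² = 180.13 µm

P80 = 180.1 µm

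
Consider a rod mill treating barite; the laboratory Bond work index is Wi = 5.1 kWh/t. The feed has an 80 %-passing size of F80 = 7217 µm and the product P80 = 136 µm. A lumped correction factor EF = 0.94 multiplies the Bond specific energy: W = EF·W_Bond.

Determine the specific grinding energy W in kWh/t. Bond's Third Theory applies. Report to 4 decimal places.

Bond:  W = 10 Wi (1/√P − 1/√F)
1/√136 = 0.085749;  1/√7217 = 0.011771
W = 10·5.1·(0.085749 − 0.011771) = 3.7729 kWh/t
Apply correction: 3.7729 × 0.94 = 3.5465 kWh/t

W = 3.5465 kWh/t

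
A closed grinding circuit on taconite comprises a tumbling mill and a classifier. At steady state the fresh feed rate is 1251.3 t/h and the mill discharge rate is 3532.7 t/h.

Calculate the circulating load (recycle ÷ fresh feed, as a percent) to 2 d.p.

CL = 182.32 %

Discharge = new feed + return, hence
R = M − F = 3532.7 − 1251.3 = 2281.4 t/h
CL = 100·R/F = 100·2281.4/1251.3 = 182.32 %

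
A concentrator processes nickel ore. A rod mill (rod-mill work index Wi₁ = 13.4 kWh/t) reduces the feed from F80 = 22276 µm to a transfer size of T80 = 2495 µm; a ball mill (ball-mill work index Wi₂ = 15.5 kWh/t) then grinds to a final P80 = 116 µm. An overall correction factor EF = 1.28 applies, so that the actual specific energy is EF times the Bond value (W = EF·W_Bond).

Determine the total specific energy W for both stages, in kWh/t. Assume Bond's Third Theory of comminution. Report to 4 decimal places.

W = 16.7336 kWh/t

W = 10·Wi·(P80^(-½) − F80^(-½))
Stage 1 (22276→2495 µm, Wi₁=13.4): W₁ = 10·13.4·(0.020020 − 0.006700) = 1.7849 kWh/t
Stage 2 (2495→116 µm, Wi₂=15.5): W₂ = 10·15.5·(0.092848 − 0.020020) = 11.2883 kWh/t
W = W₁ + W₂ = 1.7849 + 11.2883 = 13.0732 kWh/t
W_actual = 1.28 × 13.0732 = 16.7336 kWh/t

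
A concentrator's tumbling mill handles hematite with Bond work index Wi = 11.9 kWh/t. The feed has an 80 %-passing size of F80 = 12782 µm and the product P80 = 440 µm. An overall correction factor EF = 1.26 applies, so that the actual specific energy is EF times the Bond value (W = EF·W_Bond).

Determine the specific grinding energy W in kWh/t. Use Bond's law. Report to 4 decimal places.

W = 5.8219 kWh/t

W_Bond = 10·Wi·(1/√P₈₀ − 1/√F₈₀)
1/√440 = 0.047673;  1/√12782 = 0.008845
W = 10·11.9·(0.047673 − 0.008845) = 4.6205 kWh/t
Apply correction: 4.6205 × 1.26 = 5.8219 kWh/t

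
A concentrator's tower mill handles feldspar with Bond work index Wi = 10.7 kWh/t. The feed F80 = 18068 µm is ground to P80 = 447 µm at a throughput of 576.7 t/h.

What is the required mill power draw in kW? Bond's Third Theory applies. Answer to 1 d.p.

P = 2459.6 kW

W = 10 Wi / √P80 − 10 Wi / √F80
W = 10·10.7·(1/√447 − 1/√18068) = 10·10.7·(0.039859) = 4.2649 kWh/t
Mill draw = 4.2649 × 576.7 = 2459.6 kW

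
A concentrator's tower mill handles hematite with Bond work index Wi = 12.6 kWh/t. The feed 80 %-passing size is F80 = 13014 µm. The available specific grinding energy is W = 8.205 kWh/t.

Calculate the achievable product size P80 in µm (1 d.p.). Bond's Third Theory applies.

W = 10 Wi / √P80 − 10 Wi / √F80
1/√P80 = 1/√F80 + W/(10·Wi)
  = 8.2050/(10·12.6) + 1/√13014 = 0.065119 + 0.008766 = 0.073885
P80 = (1/0.073885)² = 13.5346² = 183.18 µm

P80 = 183.2 µm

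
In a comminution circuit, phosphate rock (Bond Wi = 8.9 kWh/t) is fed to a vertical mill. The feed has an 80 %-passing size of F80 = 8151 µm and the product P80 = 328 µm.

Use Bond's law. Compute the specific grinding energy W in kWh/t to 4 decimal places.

W = 10 Wi (1/√P80 − 1/√F80)  [Bond]
1/√328 = 0.055216;  1/√8151 = 0.011076
W = 10·8.9·(0.055216 − 0.011076) = 3.9284 kWh/t

W = 3.9284 kWh/t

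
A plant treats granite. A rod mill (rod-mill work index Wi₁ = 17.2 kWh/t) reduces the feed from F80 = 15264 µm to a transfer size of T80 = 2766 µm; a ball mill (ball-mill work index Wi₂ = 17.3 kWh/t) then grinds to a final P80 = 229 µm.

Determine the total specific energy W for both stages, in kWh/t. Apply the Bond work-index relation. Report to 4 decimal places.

W = 10 Wi (P80^-0.5 − F80^-0.5)
Stage 1 (15264→2766 µm, Wi₁=17.2): W₁ = 10·17.2·(0.019014 − 0.008094) = 1.8782 kWh/t
Stage 2 (2766→229 µm, Wi₂=17.3): W₂ = 10·17.3·(0.066082 − 0.019014) = 8.1427 kWh/t
W = W₁ + W₂ = 1.8782 + 8.1427 = 10.0210 kWh/t

W = 10.0210 kWh/t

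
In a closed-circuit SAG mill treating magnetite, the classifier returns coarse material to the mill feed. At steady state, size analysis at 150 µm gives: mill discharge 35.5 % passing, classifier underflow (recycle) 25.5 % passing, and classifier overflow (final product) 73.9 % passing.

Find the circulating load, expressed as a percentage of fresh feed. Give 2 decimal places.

CL = 384.00 %

Mass balance on the −150 µm fraction:
Fd + Rd = Ru + Fo ⇒ R/F = (o−d)/(d−u)
r = (73.9 − 35.5)/(35.5 − 25.5) = 38.4/10.0 = 3.8400
CL = 100·r = 384.00 %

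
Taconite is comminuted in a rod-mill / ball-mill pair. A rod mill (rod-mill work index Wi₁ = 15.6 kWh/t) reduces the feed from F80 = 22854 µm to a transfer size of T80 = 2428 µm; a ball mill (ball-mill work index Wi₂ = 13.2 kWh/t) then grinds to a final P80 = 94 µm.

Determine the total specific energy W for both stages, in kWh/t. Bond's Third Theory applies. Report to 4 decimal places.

W = 10·Wi·(P80^(-½) − F80^(-½))
Stage 1 (22854→2428 µm, Wi₁=15.6): W₁ = 10·15.6·(0.020294 − 0.006615) = 2.1340 kWh/t
Stage 2 (2428→94 µm, Wi₂=13.2): W₂ = 10·13.2·(0.103142 − 0.020294) = 10.9359 kWh/t
W = W₁ + W₂ = 2.1340 + 10.9359 = 13.0699 kWh/t

W = 13.0699 kWh/t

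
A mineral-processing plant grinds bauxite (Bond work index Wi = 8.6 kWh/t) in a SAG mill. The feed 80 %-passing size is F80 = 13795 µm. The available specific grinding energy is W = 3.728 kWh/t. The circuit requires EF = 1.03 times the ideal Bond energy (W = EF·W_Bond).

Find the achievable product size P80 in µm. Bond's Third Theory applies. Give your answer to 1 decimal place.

P80 = 390.6 µm

W = 10·Wi·(P80^(-½) − F80^(-½))
W_Bond = W / EF = 3.728 / 1.03 = 3.6194 kWh/t
⇒ 1/√P80 = W_Bond/(10 Wi) + 1/√F80
  = 3.6194/(10·8.6) + 1/√13795 = 0.042086 + 0.008514 = 0.050600
P80 = (1/0.050600)² = 19.7627² = 390.56 µm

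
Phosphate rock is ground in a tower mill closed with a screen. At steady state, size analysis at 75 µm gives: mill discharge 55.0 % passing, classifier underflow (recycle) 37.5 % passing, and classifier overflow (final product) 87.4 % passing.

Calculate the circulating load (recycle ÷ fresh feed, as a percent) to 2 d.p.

CL = 185.14 %

Two-product formula at 75 µm:
r = (o − d)/(d − u)
r = (87.4 − 55.0)/(55.0 − 37.5) = 32.4/17.5 = 1.8514
CL = 100·r = 185.14 %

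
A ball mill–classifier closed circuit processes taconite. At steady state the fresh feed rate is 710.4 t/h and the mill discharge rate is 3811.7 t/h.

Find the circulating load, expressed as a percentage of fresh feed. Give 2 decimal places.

CL = 436.56 %

Discharge = new feed + return, hence
R = M − F = 3811.7 − 710.4 = 3101.3 t/h
CL = 100·R/F = 100·3101.3/710.4 = 436.56 %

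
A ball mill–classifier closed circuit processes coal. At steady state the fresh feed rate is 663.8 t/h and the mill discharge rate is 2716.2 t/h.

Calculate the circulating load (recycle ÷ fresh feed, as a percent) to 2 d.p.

Discharge = new feed + return, hence
R = M − F = 2716.2 − 663.8 = 2052.4 t/h
CL = 100·R/F = 100·2052.4/663.8 = 309.19 %

CL = 309.19 %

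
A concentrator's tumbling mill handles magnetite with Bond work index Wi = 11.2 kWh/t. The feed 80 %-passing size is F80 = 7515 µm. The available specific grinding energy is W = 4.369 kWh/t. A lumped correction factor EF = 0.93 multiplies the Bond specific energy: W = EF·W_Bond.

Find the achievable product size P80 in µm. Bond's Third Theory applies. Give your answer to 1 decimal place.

W = 10 Wi (P80^-0.5 − F80^-0.5)
W_Bond = W / EF = 4.369 / 0.93 = 4.6978 kWh/t
1/√P80 = 1/√F80 + W_Bond/(10·Wi)
  = 4.6978/(10·11.2) + 1/√7515 = 0.041945 + 0.011535 = 0.053481
P80 = (1/0.053481)² = 18.6984² = 349.63 µm

P80 = 349.6 µm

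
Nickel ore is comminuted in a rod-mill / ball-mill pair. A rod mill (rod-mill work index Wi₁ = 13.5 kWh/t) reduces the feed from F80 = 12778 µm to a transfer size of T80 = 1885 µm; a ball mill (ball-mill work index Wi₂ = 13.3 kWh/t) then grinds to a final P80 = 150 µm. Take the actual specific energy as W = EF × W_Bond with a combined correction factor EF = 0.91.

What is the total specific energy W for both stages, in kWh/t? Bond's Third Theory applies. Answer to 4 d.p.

Bond: W = 10·Wi·(1/√P80 − 1/√F80)
Stage 1 (12778→1885 µm, Wi₁=13.5): W₁ = 10·13.5·(0.023033 − 0.008846) = 1.9151 kWh/t
Stage 2 (1885→150 µm, Wi₂=13.3): W₂ = 10·13.3·(0.081650 − 0.023033) = 7.7961 kWh/t
W = W₁ + W₂ = 1.9151 + 7.7961 = 9.7112 kWh/t
Apply correction: 9.7112 × 0.91 = 8.8372 kWh/t

W = 8.8372 kWh/t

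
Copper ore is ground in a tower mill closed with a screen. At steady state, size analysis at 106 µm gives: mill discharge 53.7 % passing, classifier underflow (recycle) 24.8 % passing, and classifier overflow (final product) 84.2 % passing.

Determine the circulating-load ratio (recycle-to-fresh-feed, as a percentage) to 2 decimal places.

CL = 105.54 %

Let r = R/F. Size balance at 106 µm:
(1+r)d = ru + o → r = (o−d)/(d−u)
r = (84.2 − 53.7)/(53.7 − 24.8) = 30.5/28.9 = 1.0554
CL = 100·r = 105.54 %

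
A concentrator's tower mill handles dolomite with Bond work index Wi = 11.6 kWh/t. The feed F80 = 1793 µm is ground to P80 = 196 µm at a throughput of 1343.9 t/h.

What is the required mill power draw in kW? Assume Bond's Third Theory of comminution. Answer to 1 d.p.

P = 7453.6 kW

W = 10 Wi (1/√P80 − 1/√F80)  [Bond]
W = 10·11.6·(1/√196 − 1/√1793) = 10·11.6·(0.047812) = 5.5462 kWh/t
Power = W × throughput = 5.5462 kWh/t × 1343.9 t/h = 7453.6 kW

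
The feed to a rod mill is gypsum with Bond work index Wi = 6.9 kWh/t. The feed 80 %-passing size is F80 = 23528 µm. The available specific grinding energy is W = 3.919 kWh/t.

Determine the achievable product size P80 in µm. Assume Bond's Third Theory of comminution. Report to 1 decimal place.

W = 10 Wi (P80^-0.5 − F80^-0.5)
⇒ 1/√P80 = W/(10·Wi) + 1/√F80
  = 3.9190/(10·6.9) + 1/√23528 = 0.056797 + 0.006519 = 0.063316
P80 = (1/0.063316)² = 15.7937² = 249.44 µm

P80 = 249.4 µm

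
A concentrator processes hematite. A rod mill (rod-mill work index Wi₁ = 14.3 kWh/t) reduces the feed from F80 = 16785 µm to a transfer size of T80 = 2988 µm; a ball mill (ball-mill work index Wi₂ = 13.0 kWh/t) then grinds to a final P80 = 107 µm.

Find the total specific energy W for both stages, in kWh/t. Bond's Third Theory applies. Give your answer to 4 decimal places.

W = 11.7016 kWh/t

W = 10 Wi (1/√P80 − 1/√F80)  [Bond]
Stage 1 (16785→2988 µm, Wi₁=14.3): W₁ = 10·14.3·(0.018294 − 0.007719) = 1.5123 kWh/t
Stage 2 (2988→107 µm, Wi₂=13.0): W₂ = 10·13.0·(0.096674 − 0.018294) = 10.1893 kWh/t
W = W₁ + W₂ = 1.5123 + 10.1893 = 11.7016 kWh/t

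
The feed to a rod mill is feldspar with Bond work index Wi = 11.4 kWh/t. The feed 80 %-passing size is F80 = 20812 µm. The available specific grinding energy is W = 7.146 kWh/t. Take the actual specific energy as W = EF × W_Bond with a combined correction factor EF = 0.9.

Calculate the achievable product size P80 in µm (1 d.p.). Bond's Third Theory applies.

Bond:  W = 10 Wi (1/√P − 1/√F)
W_Bond = W / EF = 7.146 / 0.9 = 7.9400 kWh/t
⇒ 1/√P80 = W_Bond/(10·Wi) + 1/√F80
  = 7.9400/(10·11.4) + 1/√20812 = 0.069649 + 0.006932 = 0.076581
P80 = (1/0.076581)² = 13.0581² = 170.51 µm

P80 = 170.5 µm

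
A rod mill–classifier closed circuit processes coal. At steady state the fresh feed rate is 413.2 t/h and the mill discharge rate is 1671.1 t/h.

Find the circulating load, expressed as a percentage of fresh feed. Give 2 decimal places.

Discharge = new feed + return, hence
R = M − F = 1671.1 − 413.2 = 1257.9 t/h
CL = 100·R/F = 100·1257.9/413.2 = 304.43 %

CL = 304.43 %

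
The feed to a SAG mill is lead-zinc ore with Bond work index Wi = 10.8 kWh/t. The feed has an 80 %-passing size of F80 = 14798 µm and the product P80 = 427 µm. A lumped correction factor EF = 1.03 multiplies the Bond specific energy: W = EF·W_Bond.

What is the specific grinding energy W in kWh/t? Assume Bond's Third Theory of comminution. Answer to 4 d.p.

W = 10·Wi·(P80^(-½) − F80^(-½))
1/√427 = 0.048393;  1/√14798 = 0.008221
W = 10·10.8·(0.048393 − 0.008221) = 4.3387 kWh/t
Corrected W = EF·W_Bond = 1.03·4.3387 = 4.4688 kWh/t

W = 4.4688 kWh/t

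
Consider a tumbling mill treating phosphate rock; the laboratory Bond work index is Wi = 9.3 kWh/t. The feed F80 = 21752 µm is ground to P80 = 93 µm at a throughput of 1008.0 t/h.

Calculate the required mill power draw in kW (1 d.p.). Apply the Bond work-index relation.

P = 9085.2 kW

W = 10 Wi (P80^-0.5 − F80^-0.5)
W = 10·9.3·(1/√93 − 1/√21752) = 10·9.3·(0.096915) = 9.0131 kWh/t
Power = W × throughput = 9.0131 kWh/t × 1008.0 t/h = 9085.2 kW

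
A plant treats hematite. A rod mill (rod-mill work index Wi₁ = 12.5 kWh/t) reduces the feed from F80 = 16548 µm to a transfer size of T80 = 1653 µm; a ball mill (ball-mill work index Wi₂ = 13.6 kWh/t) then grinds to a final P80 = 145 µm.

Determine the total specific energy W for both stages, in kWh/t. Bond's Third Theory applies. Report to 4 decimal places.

W = 10.0519 kWh/t

W = 10 Wi (1/√P80 − 1/√F80)  [Bond]
Stage 1 (16548→1653 µm, Wi₁=12.5): W₁ = 10·12.5·(0.024596 − 0.007774) = 2.1028 kWh/t
Stage 2 (1653→145 µm, Wi₂=13.6): W₂ = 10·13.6·(0.083045 − 0.024596) = 7.9491 kWh/t
W = W₁ + W₂ = 2.1028 + 7.9491 = 10.0519 kWh/t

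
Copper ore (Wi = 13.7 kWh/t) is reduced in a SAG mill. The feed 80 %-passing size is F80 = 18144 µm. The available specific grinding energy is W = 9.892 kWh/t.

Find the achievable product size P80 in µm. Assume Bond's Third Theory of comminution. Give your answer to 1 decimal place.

Bond: W = 10·Wi·(1/√P80 − 1/√F80)
⇒ 1/√P80 = W/(10 Wi) + 1/√F80
  = 9.8920/(10·13.7) + 1/√18144 = 0.072204 + 0.007424 = 0.079628
P80 = (1/0.079628)² = 12.5583² = 157.71 µm

P80 = 157.7 µm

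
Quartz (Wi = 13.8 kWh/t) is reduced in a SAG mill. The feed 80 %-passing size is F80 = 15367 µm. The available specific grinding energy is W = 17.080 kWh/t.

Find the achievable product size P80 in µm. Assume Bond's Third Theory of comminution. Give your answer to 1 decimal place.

W = 10 Wi (1/√P80 − 1/√F80)  [Bond]
⇒ 1/√P80 = W/(10·Wi) + 1/√F80
  = 17.0800/(10·13.8) + 1/√15367 = 0.123768 + 0.008067 = 0.131835
P80 = (1/0.131835)² = 7.5852² = 57.54 µm

P80 = 57.5 µm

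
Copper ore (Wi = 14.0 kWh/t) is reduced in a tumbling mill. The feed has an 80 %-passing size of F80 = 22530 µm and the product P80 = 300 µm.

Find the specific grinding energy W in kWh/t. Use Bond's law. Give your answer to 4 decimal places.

W = 10·Wi·[P80^(−½) − F80^(−½)]
1/√300 = 0.057735;  1/√22530 = 0.006662
W = 10·14.0·(0.057735 − 0.006662) = 7.1502 kWh/t

W = 7.1502 kWh/t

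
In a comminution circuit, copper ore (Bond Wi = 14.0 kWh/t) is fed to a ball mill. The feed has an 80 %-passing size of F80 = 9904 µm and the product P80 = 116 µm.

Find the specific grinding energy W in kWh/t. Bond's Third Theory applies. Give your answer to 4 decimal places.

W = 11.5919 kWh/t

W = 10·Wi·[P80^(−½) − F80^(−½)]
1/√116 = 0.092848;  1/√9904 = 0.010048
W = 10·14.0·(0.092848 − 0.010048) = 11.5919 kWh/t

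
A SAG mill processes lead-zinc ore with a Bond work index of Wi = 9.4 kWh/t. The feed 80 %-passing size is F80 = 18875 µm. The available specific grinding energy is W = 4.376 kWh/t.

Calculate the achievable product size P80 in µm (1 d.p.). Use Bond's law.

P80 = 345.1 µm

W_Bond = 10·Wi·(1/√P₈₀ − 1/√F₈₀)
⇒ 1/√P80 = W/(10·Wi) + 1/√F80
  = 4.3760/(10·9.4) + 1/√18875 = 0.046553 + 0.007279 = 0.053832
P80 = (1/0.053832)² = 18.5763² = 345.08 µm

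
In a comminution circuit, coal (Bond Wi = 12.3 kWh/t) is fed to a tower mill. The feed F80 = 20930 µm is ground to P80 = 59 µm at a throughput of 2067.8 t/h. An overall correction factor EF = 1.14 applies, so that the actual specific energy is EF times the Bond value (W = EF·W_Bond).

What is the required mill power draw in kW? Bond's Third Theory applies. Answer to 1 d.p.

P = 35743.7 kW

W = 10 Wi / √P80 − 10 Wi / √F80
W = 10·12.3·(1/√59 − 1/√20930) = 10·12.3·(0.123277) = 15.1630 kWh/t
Corrected W = EF·W_Bond = 1.14·15.1630 = 17.2859 kWh/t
P_mill = W·ṁ = 17.2859·2067.8 = 35743.7 kW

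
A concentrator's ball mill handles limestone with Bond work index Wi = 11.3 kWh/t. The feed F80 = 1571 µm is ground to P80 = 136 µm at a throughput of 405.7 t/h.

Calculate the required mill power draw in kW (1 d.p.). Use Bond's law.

W = 10 Wi (1/√P80 − 1/√F80)  [Bond]
W = 10·11.3·(1/√136 − 1/√1571) = 10·11.3·(0.060520) = 6.8387 kWh/t
Power = W × throughput = 6.8387 kWh/t × 405.7 t/h = 2774.5 kW

P = 2774.5 kW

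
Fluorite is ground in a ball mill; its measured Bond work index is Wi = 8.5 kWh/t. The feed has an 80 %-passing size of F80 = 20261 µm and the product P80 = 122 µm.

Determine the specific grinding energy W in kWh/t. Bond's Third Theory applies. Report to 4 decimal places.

W = 10 Wi (1/√P80 − 1/√F80)  [Bond]
1/√122 = 0.090536;  1/√20261 = 0.007025
W = 10·8.5·(0.090536 − 0.007025) = 7.0984 kWh/t

W = 7.0984 kWh/t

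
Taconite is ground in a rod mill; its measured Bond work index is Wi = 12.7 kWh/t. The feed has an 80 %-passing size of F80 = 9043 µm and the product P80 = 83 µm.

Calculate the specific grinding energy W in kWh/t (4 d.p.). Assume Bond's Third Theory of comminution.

W = 10·Wi·[P80^(−½) − F80^(−½)]
1/√83 = 0.109764;  1/√9043 = 0.010516
W = 10·12.7·(0.109764 − 0.010516) = 12.6046 kWh/t

W = 12.6046 kWh/t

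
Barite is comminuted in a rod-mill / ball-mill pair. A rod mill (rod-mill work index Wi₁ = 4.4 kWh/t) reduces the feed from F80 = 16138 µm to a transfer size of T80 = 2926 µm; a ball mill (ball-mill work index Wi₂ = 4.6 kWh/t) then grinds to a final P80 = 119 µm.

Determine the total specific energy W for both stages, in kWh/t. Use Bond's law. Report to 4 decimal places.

W = 3.8335 kWh/t

W_Bond = 10·Wi·(1/√P₈₀ − 1/√F₈₀)
Stage 1 (16138→2926 µm, Wi₁=4.4): W₁ = 10·4.4·(0.018487 − 0.007872) = 0.4671 kWh/t
Stage 2 (2926→119 µm, Wi₂=4.6): W₂ = 10·4.6·(0.091670 − 0.018487) = 3.3664 kWh/t
W = W₁ + W₂ = 0.4671 + 3.3664 = 3.8335 kWh/t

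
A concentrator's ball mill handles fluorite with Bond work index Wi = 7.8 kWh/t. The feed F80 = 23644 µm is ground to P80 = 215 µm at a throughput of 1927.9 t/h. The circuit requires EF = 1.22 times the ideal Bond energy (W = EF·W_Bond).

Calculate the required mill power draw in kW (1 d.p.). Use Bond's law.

W_Bond = 10·Wi·(1/√P₈₀ − 1/√F₈₀)
W = 10·7.8·(1/√215 − 1/√23644) = 10·7.8·(0.061696) = 4.8123 kWh/t
W_actual = 1.22 × 4.8123 = 5.8710 kWh/t
P_mill = W·ṁ = 5.8710·1927.9 = 11318.7 kW

P = 11318.7 kW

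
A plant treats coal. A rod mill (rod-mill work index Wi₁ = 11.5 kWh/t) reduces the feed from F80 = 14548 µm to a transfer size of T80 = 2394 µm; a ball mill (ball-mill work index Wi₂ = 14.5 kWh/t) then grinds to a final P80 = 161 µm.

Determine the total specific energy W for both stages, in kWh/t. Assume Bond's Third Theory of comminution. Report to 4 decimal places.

W = 10·Wi·(P80^(-½) − F80^(-½))
Stage 1 (14548→2394 µm, Wi₁=11.5): W₁ = 10·11.5·(0.020438 − 0.008291) = 1.3969 kWh/t
Stage 2 (2394→161 µm, Wi₂=14.5): W₂ = 10·14.5·(0.078811 − 0.020438) = 8.4641 kWh/t
W = W₁ + W₂ = 1.3969 + 8.4641 = 9.8610 kWh/t

W = 9.8610 kWh/t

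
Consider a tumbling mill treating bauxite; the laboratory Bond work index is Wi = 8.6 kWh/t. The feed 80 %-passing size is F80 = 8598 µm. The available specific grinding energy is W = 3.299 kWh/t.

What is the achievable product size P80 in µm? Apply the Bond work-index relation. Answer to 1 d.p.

W = 10 Wi (P80^-0.5 − F80^-0.5)
1/√P80 = 1/√F80 + W/(10·Wi)
  = 3.2990/(10·8.6) + 1/√8598 = 0.038360 + 0.010785 = 0.049145
P80 = (1/0.049145)² = 20.3480² = 414.04 µm

P80 = 414.0 µm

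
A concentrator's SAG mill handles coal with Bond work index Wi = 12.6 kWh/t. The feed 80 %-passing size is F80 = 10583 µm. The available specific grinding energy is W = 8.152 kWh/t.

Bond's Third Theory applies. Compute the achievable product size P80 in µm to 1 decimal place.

W_Bond = 10·Wi·(1/√P₈₀ − 1/√F₈₀)
P80^-0.5 = F80^-0.5 + W/(10 Wi)
  = 8.1520/(10·12.6) + 1/√10583 = 0.064698 + 0.009721 = 0.074419
P80 = (1/0.074419)² = 13.4374² = 180.56 µm

P80 = 180.6 µm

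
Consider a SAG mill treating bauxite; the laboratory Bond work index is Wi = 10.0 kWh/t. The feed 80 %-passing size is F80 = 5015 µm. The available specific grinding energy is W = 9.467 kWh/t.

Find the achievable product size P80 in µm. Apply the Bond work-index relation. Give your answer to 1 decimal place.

W = 10 Wi / √P80 − 10 Wi / √F80
P80^(−½) = W/(10 Wi) + F80^(−½)
  = 9.4670/(10·10.0) + 1/√5015 = 0.094670 + 0.014121 = 0.108791
P80 = (1/0.108791)² = 9.1919² = 84.49 µm

P80 = 84.5 µm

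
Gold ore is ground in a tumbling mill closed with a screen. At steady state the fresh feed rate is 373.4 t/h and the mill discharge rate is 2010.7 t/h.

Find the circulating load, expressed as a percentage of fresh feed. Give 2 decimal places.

CL = 438.48 %

Discharge = new feed + return, hence
R = M − F = 2010.7 − 373.4 = 1637.3 t/h
CL = 100·R/F = 100·1637.3/373.4 = 438.48 %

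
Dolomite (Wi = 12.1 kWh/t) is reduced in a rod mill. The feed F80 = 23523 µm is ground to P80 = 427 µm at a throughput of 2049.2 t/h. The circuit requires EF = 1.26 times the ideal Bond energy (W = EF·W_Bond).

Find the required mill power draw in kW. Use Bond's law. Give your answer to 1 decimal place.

P = 13082.1 kW

W = 10 Wi / √P80 − 10 Wi / √F80
W = 10·12.1·(1/√427 − 1/√23523) = 10·12.1·(0.041873) = 5.0667 kWh/t
Apply correction: 5.0667 × 1.26 = 6.3840 kWh/t
Power = W × throughput = 6.3840 kWh/t × 2049.2 t/h = 13082.1 kW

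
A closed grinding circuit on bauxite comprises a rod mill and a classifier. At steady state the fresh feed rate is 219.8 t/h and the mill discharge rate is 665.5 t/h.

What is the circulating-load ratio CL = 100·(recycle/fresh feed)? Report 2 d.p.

CL = 202.78 %

Steady state: M = F + R.
R = M − F = 665.5 − 219.8 = 445.7 t/h
CL = 100·R/F = 100·445.7/219.8 = 202.78 %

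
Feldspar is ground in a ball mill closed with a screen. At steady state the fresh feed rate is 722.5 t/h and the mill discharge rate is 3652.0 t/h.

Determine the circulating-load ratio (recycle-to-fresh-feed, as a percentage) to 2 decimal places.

CL = 405.47 %

M = F + R at steady state, so:
R = M − F = 3652.0 − 722.5 = 2929.5 t/h
CL = 100·R/F = 100·2929.5/722.5 = 405.47 %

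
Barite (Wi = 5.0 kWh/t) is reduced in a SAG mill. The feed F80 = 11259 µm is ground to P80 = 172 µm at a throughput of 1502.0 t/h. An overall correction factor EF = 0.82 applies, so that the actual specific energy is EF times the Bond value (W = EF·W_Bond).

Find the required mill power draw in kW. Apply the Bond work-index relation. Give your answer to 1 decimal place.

P = 4115.2 kW

W_Bond = 10·Wi·(1/√P₈₀ − 1/√F₈₀)
W = 10·5.0·(1/√172 − 1/√11259) = 10·5.0·(0.066825) = 3.3412 kWh/t
W_actual = 0.82 × 3.3412 = 2.7398 kWh/t
Power = W × throughput = 2.7398 kWh/t × 1502.0 t/h = 4115.2 kW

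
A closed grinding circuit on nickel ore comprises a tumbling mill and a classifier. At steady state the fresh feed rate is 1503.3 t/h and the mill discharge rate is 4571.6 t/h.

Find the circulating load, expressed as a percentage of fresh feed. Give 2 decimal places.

CL = 204.10 %

M = F + R at steady state, so:
R = M − F = 4571.6 − 1503.3 = 3068.3 t/h
CL = 100·R/F = 100·3068.3/1503.3 = 204.10 %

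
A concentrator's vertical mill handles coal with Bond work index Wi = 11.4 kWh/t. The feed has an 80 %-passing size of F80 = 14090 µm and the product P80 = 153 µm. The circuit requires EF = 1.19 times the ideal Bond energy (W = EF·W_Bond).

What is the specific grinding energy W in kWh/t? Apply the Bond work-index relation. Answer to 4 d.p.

W = 9.8246 kWh/t

W = 10 Wi (P80^-0.5 − F80^-0.5)
1/√153 = 0.080845;  1/√14090 = 0.008425
W = 10·11.4·(0.080845 − 0.008425) = 8.2560 kWh/t
Apply correction: 8.2560 × 1.19 = 9.8246 kWh/t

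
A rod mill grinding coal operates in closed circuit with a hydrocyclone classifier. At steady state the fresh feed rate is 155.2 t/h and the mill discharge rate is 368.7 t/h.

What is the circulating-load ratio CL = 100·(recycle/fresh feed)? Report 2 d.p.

CL = 137.56 %

M = F + R at steady state, so:
R = M − F = 368.7 − 155.2 = 213.5 t/h
CL = 100·R/F = 100·213.5/155.2 = 137.56 %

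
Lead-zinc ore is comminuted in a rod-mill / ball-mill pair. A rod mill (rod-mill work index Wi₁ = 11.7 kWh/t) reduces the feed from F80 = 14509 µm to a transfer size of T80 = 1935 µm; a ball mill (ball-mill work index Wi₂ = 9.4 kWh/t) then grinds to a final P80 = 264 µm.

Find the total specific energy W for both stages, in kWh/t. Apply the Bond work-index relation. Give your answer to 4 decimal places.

W = 10 Wi (1/√P80 − 1/√F80)  [Bond]
Stage 1 (14509→1935 µm, Wi₁=11.7): W₁ = 10·11.7·(0.022733 − 0.008302) = 1.6884 kWh/t
Stage 2 (1935→264 µm, Wi₂=9.4): W₂ = 10·9.4·(0.061546 − 0.022733) = 3.6484 kWh/t
W = W₁ + W₂ = 1.6884 + 3.6484 = 5.3368 kWh/t

W = 5.3368 kWh/t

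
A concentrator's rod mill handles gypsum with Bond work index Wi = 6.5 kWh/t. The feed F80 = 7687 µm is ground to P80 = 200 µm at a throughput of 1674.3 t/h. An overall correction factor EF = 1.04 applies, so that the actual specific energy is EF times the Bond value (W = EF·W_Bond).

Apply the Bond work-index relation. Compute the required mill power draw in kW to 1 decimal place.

P = 6712.3 kW

Bond:  W = 10 Wi (1/√P − 1/√F)
W = 10·6.5·(1/√200 − 1/√7687) = 10·6.5·(0.059305) = 3.8548 kWh/t
W_actual = 1.04 × 3.8548 = 4.0090 kWh/t
Mill draw = 4.0090 × 1674.3 = 6712.3 kW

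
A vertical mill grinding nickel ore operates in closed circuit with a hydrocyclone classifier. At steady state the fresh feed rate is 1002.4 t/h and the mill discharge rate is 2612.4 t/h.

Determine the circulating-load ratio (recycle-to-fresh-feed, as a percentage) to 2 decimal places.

CL = 160.61 %

Mill node: discharge = fresh + recycle.
R = M − F = 2612.4 − 1002.4 = 1610.0 t/h
CL = 100·R/F = 100·1610.0/1002.4 = 160.61 %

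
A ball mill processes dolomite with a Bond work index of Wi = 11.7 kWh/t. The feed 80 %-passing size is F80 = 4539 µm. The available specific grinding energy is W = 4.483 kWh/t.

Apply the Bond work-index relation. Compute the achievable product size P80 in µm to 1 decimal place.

P80 = 353.9 µm

W = 10 Wi / √P80 − 10 Wi / √F80
⇒ 1/√P80 = W/(10·Wi) + 1/√F80
  = 4.4830/(10·11.7) + 1/√4539 = 0.038316 + 0.014843 = 0.053159
P80 = (1/0.053159)² = 18.8114² = 353.87 µm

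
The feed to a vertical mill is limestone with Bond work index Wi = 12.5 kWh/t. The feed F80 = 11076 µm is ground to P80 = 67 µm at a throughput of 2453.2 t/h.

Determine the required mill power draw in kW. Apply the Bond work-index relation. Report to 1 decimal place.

W_Bond = 10·Wi·(1/√P₈₀ − 1/√F₈₀)
W = 10·12.5·(1/√67 − 1/√11076) = 10·12.5·(0.112668) = 14.0834 kWh/t
Mill draw = 14.0834 × 2453.2 = 34549.5 kW

P = 34549.5 kW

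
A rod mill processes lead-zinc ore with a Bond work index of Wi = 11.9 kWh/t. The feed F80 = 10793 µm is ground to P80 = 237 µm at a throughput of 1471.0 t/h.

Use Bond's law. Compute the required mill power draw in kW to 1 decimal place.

W = 10 Wi / √P80 − 10 Wi / √F80
W = 10·11.9·(1/√237 − 1/√10793) = 10·11.9·(0.055331) = 6.5844 kWh/t
Mill draw = 6.5844 × 1471.0 = 9685.7 kW

P = 9685.7 kW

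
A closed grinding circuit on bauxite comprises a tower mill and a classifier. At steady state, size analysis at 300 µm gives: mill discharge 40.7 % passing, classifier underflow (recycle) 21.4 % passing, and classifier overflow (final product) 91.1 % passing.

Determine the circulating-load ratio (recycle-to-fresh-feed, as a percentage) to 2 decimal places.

CL = 261.14 %

Classifier node, passing 300 µm:
d + r·d = r·u + o → r(d−u) = o−d
r = (91.1 − 40.7)/(40.7 − 21.4) = 50.4/19.3 = 2.6114
CL = 100·r = 261.14 %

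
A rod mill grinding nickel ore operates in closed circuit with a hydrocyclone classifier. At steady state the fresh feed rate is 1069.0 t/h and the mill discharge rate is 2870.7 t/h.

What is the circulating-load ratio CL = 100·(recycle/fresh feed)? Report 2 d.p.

M = F + R at steady state, so:
R = M − F = 2870.7 − 1069.0 = 1801.7 t/h
CL = 100·R/F = 100·1801.7/1069.0 = 168.54 %

CL = 168.54 %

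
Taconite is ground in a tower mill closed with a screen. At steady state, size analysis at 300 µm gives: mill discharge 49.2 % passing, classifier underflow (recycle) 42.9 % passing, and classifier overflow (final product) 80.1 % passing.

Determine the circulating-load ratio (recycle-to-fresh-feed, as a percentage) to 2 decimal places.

CL = 490.48 %

Mass balance on the −300 µm fraction:
Fd + Rd = Ru + Fo ⇒ R/F = (o−d)/(d−u)
r = (80.1 − 49.2)/(49.2 − 42.9) = 30.9/6.3 = 4.9048
CL = 100·r = 490.48 %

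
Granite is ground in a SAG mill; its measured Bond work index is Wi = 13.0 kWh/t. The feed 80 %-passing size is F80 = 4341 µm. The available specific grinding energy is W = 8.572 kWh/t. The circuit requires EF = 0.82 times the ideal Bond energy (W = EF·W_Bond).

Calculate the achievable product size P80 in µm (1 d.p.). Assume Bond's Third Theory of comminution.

P80 = 109.4 µm

W = 10·Wi·(P80^(-½) − F80^(-½))
W_Bond = W / EF = 8.572 / 0.82 = 10.4537 kWh/t
P80^-0.5 = F80^-0.5 + W_Bond/(10 Wi)
  = 10.4537/(10·13.0) + 1/√4341 = 0.080413 + 0.015178 = 0.095590
P80 = (1/0.095590)² = 10.4613² = 109.44 µm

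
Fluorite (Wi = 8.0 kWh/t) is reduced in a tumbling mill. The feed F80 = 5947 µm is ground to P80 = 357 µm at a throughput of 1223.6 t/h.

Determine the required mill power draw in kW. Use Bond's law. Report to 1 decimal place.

W = 10·Wi·(P80^(-½) − F80^(-½))
W = 10·8.0·(1/√357 − 1/√5947) = 10·8.0·(0.039958) = 3.1967 kWh/t
P = W·T = 3.1967·1223.6 = 3911.4 kW

P = 3911.4 kW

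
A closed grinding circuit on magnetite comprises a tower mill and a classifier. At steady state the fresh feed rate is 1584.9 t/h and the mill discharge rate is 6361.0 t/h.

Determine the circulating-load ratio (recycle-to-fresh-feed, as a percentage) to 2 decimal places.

CL = 301.35 %

Discharge = new feed + return, hence
R = M − F = 6361.0 − 1584.9 = 4776.1 t/h
CL = 100·R/F = 100·4776.1/1584.9 = 301.35 %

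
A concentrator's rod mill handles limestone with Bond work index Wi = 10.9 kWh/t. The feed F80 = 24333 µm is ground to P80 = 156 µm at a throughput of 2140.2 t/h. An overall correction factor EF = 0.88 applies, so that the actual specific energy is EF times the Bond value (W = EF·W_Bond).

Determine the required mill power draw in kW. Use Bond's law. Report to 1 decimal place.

P = 15120.2 kW

W = 10 Wi (P80^-0.5 − F80^-0.5)
W = 10·10.9·(1/√156 − 1/√24333) = 10·10.9·(0.073653) = 8.0282 kWh/t
Corrected W = EF·W_Bond = 0.88·8.0282 = 7.0648 kWh/t
Power = W × throughput = 7.0648 kWh/t × 2140.2 t/h = 15120.2 kW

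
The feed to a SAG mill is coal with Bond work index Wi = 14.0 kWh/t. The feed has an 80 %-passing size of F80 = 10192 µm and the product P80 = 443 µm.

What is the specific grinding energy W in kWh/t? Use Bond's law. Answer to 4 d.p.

W_Bond = 10·Wi·(1/√P₈₀ − 1/√F₈₀)
1/√443 = 0.047511;  1/√10192 = 0.009905
W = 10·14.0·(0.047511 − 0.009905) = 5.2649 kWh/t

W = 5.2649 kWh/t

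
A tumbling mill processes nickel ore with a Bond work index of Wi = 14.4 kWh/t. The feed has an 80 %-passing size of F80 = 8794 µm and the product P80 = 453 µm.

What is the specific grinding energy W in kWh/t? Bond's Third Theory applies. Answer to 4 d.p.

W = 5.2301 kWh/t

W = 10 Wi (1/√P80 − 1/√F80)  [Bond]
1/√453 = 0.046984;  1/√8794 = 0.010664
W = 10·14.4·(0.046984 − 0.010664) = 5.2301 kWh/t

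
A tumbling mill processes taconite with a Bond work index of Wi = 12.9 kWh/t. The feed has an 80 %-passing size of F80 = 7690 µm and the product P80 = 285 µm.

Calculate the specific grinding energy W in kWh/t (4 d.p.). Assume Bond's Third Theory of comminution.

Bond:  W = 10 Wi (1/√P − 1/√F)
1/√285 = 0.059235;  1/√7690 = 0.011403
W = 10·12.9·(0.059235 − 0.011403) = 6.1703 kWh/t

W = 6.1703 kWh/t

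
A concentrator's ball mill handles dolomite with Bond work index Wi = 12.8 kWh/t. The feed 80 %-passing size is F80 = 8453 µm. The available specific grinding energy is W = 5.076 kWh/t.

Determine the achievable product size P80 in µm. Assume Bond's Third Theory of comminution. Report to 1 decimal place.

W = 10·Wi·(P80^(-½) − F80^(-½))
P80^-0.5 = F80^-0.5 + W/(10 Wi)
  = 5.0760/(10·12.8) + 1/√8453 = 0.039656 + 0.010877 = 0.050533
P80 = (1/0.050533)² = 19.7891² = 391.61 µm

P80 = 391.6 µm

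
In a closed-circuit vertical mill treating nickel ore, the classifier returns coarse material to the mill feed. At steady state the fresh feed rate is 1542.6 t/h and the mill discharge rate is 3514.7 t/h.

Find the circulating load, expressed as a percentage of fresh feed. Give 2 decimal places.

CL = 127.84 %

Steady state: M = F + R.
R = M − F = 3514.7 − 1542.6 = 1972.1 t/h
CL = 100·R/F = 100·1972.1/1542.6 = 127.84 %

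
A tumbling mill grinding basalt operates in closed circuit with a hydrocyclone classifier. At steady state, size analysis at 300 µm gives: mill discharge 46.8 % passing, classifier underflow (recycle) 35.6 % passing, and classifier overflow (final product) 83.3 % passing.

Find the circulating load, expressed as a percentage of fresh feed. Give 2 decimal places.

Balance %-passing 300 µm (r = R/F):
(1+r)·d = r·u + o ⇒ r = (o−d)/(d−u)
r = (83.3 − 46.8)/(46.8 − 35.6) = 36.5/11.2 = 3.2589
CL = 100·r = 325.89 %

CL = 325.89 %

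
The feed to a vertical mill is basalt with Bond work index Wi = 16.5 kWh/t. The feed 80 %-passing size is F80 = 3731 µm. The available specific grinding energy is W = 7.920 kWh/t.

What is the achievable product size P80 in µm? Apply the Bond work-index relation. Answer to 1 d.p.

Bond:  W = 10 Wi (1/√P − 1/√F)
P80^-0.5 = F80^-0.5 + W/(10 Wi)
  = 7.9200/(10·16.5) + 1/√3731 = 0.048000 + 0.016371 = 0.064371
P80 = (1/0.064371)² = 15.5348² = 241.33 µm

P80 = 241.3 µm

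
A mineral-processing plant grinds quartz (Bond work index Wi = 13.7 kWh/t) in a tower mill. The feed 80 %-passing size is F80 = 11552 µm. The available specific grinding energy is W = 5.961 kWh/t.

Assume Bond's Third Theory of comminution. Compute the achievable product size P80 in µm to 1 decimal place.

P80 = 358.5 µm

Bond: W = 10·Wi·(1/√P80 − 1/√F80)
P80^(−½) = W/(10 Wi) + F80^(−½)
  = 5.9610/(10·13.7) + 1/√11552 = 0.043511 + 0.009304 = 0.052815
P80 = (1/0.052815)² = 18.9340² = 358.50 µm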